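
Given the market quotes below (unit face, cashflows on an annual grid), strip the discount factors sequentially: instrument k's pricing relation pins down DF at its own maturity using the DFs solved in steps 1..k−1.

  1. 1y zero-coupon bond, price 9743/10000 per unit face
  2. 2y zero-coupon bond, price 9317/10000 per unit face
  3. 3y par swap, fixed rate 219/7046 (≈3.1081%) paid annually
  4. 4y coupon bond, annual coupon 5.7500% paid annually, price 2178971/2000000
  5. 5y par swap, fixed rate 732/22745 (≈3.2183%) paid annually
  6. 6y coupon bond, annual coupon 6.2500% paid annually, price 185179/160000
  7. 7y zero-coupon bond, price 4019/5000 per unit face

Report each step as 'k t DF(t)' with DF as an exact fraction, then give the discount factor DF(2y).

step 1 [1y] zero: DF = P = 9743/10000 ≈ 0.974300
step 2 [2y] zero: DF = P = 9317/10000 ≈ 0.931700
step 3 [3y] swap r/1=219/7046: DF=(1 − 219/7046·(0.974300+0.931700))/(1+219/7046) = 2281/2500 ≈ 0.912400
step 4 [4y] bond c/1=23/400: DF=(2178971/2000000 − 23/400·(0.974300+0.931700+0.912400))/(1+23/400) = 877/1000 ≈ 0.877000
step 5 [5y] swap r/1=732/22745: DF=(1 − 732/22745·(0.974300+0.931700+0.912400+0.877000))/(1+732/22745) = 1067/1250 ≈ 0.853600
step 6 [6y] bond c/1=1/16: DF=(185179/160000 − 1/16·(0.974300+0.931700+0.912400+0.877000+0.853600))/(1+1/16) = 8217/10000 ≈ 0.821700
step 7 [7y] zero: DF = P = 4019/5000 ≈ 0.803800

1 1 9743/10000
2 2 9317/10000
3 3 2281/2500
4 4 877/1000
5 5 1067/1250
6 6 8217/10000
7 7 4019/5000
DF(2y) = 9317/10000 ≈ 0.931700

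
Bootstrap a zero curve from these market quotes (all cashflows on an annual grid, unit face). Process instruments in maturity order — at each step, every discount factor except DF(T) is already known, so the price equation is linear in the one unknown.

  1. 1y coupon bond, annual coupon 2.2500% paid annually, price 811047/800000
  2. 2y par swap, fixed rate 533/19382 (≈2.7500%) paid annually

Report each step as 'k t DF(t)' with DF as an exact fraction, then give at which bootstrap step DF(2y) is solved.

1 1 1983/2000
2 2 9467/10000
DF(2y) is solved at step 2

step 1 [1y] bond c/1=9/400: DF=(811047/800000 − 9/400·(0))/(1+9/400) = 1983/2000 ≈ 0.991500
step 2 [2y] swap r/1=533/19382: DF=(1 − 533/19382·(0.991500))/(1+533/19382) = 9467/10000 ≈ 0.946700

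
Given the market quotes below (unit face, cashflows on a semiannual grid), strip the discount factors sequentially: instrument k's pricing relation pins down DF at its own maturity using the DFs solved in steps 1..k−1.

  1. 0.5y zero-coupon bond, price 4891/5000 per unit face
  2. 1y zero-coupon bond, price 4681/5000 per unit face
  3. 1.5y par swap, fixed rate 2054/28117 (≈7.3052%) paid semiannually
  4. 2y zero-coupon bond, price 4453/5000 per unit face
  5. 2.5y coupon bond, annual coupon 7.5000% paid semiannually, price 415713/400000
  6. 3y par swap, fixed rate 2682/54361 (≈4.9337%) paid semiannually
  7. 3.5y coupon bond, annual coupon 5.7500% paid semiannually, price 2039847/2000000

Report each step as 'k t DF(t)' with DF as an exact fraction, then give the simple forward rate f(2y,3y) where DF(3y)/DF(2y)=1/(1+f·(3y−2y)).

1 1/2 4891/5000
2 1 4681/5000
3 3/2 8973/10000
4 2 4453/5000
5 5/2 8679/10000
6 3 8659/10000
7 7/2 1679/2000
f(2y,3y) = ((4453/5000)/(8659/10000) − 1)/(1) = 247/8659 ≈ 2.8525%

step 1 [0.5y] zero: DF = P = 4891/5000 ≈ 0.978200
step 2 [1y] zero: DF = P = 4681/5000 ≈ 0.936200
step 3 [1.5y] swap r/2=1027/28117: DF=(1 − 1027/28117·(0.978200+0.936200))/(1+1027/28117) = 8973/10000 ≈ 0.897300
step 4 [2y] zero: DF = P = 4453/5000 ≈ 0.890600
step 5 [2.5y] bond c/2=3/80: DF=(415713/400000 − 3/80·(0.978200+0.936200+0.897300+0.890600))/(1+3/80) = 8679/10000 ≈ 0.867900
step 6 [3y] swap r/2=1341/54361: DF=(1 − 1341/54361·(0.978200+0.936200+0.897300+0.890600+0.867900))/(1+1341/54361) = 8659/10000 ≈ 0.865900
step 7 [3.5y] bond c/2=23/800: DF=(2039847/2000000 − 23/800·(0.978200+0.936200+0.897300+0.890600+0.867900+0.865900))/(1+23/800) = 1679/2000 ≈ 0.839500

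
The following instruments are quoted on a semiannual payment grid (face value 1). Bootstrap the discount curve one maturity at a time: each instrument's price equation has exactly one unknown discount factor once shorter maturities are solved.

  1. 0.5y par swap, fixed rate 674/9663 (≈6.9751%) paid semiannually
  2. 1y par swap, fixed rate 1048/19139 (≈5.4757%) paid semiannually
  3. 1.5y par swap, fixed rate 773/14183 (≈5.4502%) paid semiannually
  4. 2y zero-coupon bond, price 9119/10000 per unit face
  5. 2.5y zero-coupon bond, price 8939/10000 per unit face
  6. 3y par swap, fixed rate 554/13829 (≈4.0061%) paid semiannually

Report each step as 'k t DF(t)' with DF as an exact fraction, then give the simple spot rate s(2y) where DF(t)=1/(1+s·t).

step 1 [0.5y] swap r/2=337/9663: DF=(1 − 337/9663·(0))/(1+337/9663) = 9663/10000 ≈ 0.966300
step 2 [1y] swap r/2=524/19139: DF=(1 − 524/19139·(0.966300))/(1+524/19139) = 2369/2500 ≈ 0.947600
step 3 [1.5y] swap r/2=773/28366: DF=(1 − 773/28366·(0.966300+0.947600))/(1+773/28366) = 9227/10000 ≈ 0.922700
step 4 [2y] zero: DF = P = 9119/10000 ≈ 0.911900
step 5 [2.5y] zero: DF = P = 8939/10000 ≈ 0.893900
step 6 [3y] swap r/2=277/13829: DF=(1 − 277/13829·(0.966300+0.947600+0.922700+0.911900+0.893900))/(1+277/13829) = 2223/2500 ≈ 0.889200

1 1/2 9663/10000
2 1 2369/2500
3 3/2 9227/10000
4 2 9119/10000
5 5/2 8939/10000
6 3 2223/2500
s(2y) = (1/(9119/10000) − 1)/(2) = 881/18238 ≈ 4.8306%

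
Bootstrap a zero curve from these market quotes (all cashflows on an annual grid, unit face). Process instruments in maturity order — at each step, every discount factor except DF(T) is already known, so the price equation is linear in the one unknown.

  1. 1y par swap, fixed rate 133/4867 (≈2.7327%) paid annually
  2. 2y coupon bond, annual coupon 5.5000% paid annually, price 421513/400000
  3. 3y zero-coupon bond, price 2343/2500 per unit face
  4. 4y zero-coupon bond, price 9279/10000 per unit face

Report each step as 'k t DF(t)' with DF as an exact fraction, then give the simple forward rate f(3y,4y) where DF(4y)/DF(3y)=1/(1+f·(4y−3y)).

step 1 [1y] swap r/1=133/4867: DF=(1 − 133/4867·(0))/(1+133/4867) = 4867/5000 ≈ 0.973400
step 2 [2y] bond c/1=11/200: DF=(421513/400000 − 11/200·(0.973400))/(1+11/200) = 9481/10000 ≈ 0.948100
step 3 [3y] zero: DF = P = 2343/2500 ≈ 0.937200
step 4 [4y] zero: DF = P = 9279/10000 ≈ 0.927900

1 1 4867/5000
2 2 9481/10000
3 3 2343/2500
4 4 9279/10000
f(3y,4y) = ((2343/2500)/(9279/10000) − 1)/(1) = 31/3093 ≈ 1.0023%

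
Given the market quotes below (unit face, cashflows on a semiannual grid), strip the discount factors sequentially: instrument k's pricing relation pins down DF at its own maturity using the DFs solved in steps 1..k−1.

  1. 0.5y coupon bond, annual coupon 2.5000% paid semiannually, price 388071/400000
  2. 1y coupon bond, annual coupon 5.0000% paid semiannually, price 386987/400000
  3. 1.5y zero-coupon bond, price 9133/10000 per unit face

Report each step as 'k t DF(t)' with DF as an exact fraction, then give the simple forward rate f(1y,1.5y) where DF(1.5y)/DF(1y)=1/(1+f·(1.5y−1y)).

1 1/2 4791/5000
2 1 1841/2000
3 3/2 9133/10000
f(1y,1.5y) = ((1841/2000)/(9133/10000) − 1)/(1/2) = 144/9133 ≈ 1.5767%

step 1 [0.5y] bond c/2=1/80: DF=(388071/400000 − 1/80·(0))/(1+1/80) = 4791/5000 ≈ 0.958200
step 2 [1y] bond c/2=1/40: DF=(386987/400000 − 1/40·(0.958200))/(1+1/40) = 1841/2000 ≈ 0.920500
step 3 [1.5y] zero: DF = P = 9133/10000 ≈ 0.913300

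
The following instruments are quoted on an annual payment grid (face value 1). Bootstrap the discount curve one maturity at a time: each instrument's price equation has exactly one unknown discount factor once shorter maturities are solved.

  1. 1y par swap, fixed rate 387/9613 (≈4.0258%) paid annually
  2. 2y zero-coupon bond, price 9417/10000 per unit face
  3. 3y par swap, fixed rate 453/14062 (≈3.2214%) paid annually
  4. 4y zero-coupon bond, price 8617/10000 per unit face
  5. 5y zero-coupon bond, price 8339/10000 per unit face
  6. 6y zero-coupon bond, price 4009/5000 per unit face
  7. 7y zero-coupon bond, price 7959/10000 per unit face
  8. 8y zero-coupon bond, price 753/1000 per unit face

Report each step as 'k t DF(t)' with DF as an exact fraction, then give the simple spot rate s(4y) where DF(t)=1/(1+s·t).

1 1 9613/10000
2 2 9417/10000
3 3 4547/5000
4 4 8617/10000
5 5 8339/10000
6 6 4009/5000
7 7 7959/10000
8 8 753/1000
s(4y) = (1/(8617/10000) − 1)/(4) = 1383/34468 ≈ 4.0124%

step 1 [1y] swap r/1=387/9613: DF=(1 − 387/9613·(0))/(1+387/9613) = 9613/10000 ≈ 0.961300
step 2 [2y] zero: DF = P = 9417/10000 ≈ 0.941700
step 3 [3y] swap r/1=453/14062: DF=(1 − 453/14062·(0.961300+0.941700))/(1+453/14062) = 4547/5000 ≈ 0.909400
step 4 [4y] zero: DF = P = 8617/10000 ≈ 0.861700
step 5 [5y] zero: DF = P = 8339/10000 ≈ 0.833900
step 6 [6y] zero: DF = P = 4009/5000 ≈ 0.801800
step 7 [7y] zero: DF = P = 7959/10000 ≈ 0.795900
step 8 [8y] zero: DF = P = 753/1000 ≈ 0.753000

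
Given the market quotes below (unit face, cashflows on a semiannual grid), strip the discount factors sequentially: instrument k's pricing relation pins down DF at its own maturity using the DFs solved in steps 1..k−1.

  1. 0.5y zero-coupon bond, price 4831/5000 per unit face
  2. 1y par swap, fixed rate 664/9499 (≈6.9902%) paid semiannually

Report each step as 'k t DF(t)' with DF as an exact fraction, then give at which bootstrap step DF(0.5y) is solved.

1 1/2 4831/5000
2 1 1167/1250
DF(0.5y) is solved at step 1

step 1 [0.5y] zero: DF = P = 4831/5000 ≈ 0.966200
step 2 [1y] swap r/2=332/9499: DF=(1 − 332/9499·(0.966200))/(1+332/9499) = 1167/1250 ≈ 0.933600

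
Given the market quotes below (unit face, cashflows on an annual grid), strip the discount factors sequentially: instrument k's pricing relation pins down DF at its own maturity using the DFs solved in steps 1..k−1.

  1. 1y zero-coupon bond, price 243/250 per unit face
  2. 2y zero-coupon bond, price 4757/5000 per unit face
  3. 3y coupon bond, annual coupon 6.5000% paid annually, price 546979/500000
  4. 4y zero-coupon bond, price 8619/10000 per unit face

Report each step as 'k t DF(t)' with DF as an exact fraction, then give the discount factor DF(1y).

1 1 243/250
2 2 4757/5000
3 3 4549/5000
4 4 8619/10000
DF(1y) = 243/250 ≈ 0.972000

step 1 [1y] zero: DF = P = 243/250 ≈ 0.972000
step 2 [2y] zero: DF = P = 4757/5000 ≈ 0.951400
step 3 [3y] bond c/1=13/200: DF=(546979/500000 − 13/200·(0.972000+0.951400))/(1+13/200) = 4549/5000 ≈ 0.909800
step 4 [4y] zero: DF = P = 8619/10000 ≈ 0.861900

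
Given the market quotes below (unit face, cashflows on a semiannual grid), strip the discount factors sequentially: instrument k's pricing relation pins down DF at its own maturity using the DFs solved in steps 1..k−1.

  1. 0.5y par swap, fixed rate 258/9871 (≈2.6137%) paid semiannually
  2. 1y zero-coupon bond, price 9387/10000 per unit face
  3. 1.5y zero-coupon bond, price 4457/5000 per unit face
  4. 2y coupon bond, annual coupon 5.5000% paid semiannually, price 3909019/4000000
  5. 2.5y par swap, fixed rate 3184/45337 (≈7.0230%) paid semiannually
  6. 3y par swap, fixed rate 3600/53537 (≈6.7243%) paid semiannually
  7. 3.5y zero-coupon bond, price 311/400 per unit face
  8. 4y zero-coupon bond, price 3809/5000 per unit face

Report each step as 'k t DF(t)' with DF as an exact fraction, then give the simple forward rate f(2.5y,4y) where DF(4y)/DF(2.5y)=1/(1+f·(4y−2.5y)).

step 1 [0.5y] swap r/2=129/9871: DF=(1 − 129/9871·(0))/(1+129/9871) = 9871/10000 ≈ 0.987100
step 2 [1y] zero: DF = P = 9387/10000 ≈ 0.938700
step 3 [1.5y] zero: DF = P = 4457/5000 ≈ 0.891400
step 4 [2y] bond c/2=11/400: DF=(3909019/4000000 − 11/400·(0.987100+0.938700+0.891400))/(1+11/400) = 8757/10000 ≈ 0.875700
step 5 [2.5y] swap r/2=1592/45337: DF=(1 − 1592/45337·(0.987100+0.938700+0.891400+0.875700))/(1+1592/45337) = 1051/1250 ≈ 0.840800
step 6 [3y] swap r/2=1800/53537: DF=(1 − 1800/53537·(0.987100+0.938700+0.891400+0.875700+0.840800))/(1+1800/53537) = 41/50 ≈ 0.820000
step 7 [3.5y] zero: DF = P = 311/400 ≈ 0.777500
step 8 [4y] zero: DF = P = 3809/5000 ≈ 0.761800

1 1/2 9871/10000
2 1 9387/10000
3 3/2 4457/5000
4 2 8757/10000
5 5/2 1051/1250
6 3 41/50
7 7/2 311/400
8 4 3809/5000
f(2.5y,4y) = ((1051/1250)/(3809/5000) − 1)/(3/2) = 790/11427 ≈ 6.9135%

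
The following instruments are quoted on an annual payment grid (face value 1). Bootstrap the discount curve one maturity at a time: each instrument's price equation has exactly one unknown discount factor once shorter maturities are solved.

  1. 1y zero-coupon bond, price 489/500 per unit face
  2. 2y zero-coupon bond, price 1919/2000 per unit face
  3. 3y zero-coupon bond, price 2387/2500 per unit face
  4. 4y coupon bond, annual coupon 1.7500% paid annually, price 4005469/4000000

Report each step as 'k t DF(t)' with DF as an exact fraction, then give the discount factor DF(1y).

1 1 489/500
2 2 1919/2000
3 3 2387/2500
4 4 584/625
DF(1y) = 489/500 ≈ 0.978000

step 1 [1y] zero: DF = P = 489/500 ≈ 0.978000
step 2 [2y] zero: DF = P = 1919/2000 ≈ 0.959500
step 3 [3y] zero: DF = P = 2387/2500 ≈ 0.954800
step 4 [4y] bond c/1=7/400: DF=(4005469/4000000 − 7/400·(0.978000+0.959500+0.954800))/(1+7/400) = 584/625 ≈ 0.934400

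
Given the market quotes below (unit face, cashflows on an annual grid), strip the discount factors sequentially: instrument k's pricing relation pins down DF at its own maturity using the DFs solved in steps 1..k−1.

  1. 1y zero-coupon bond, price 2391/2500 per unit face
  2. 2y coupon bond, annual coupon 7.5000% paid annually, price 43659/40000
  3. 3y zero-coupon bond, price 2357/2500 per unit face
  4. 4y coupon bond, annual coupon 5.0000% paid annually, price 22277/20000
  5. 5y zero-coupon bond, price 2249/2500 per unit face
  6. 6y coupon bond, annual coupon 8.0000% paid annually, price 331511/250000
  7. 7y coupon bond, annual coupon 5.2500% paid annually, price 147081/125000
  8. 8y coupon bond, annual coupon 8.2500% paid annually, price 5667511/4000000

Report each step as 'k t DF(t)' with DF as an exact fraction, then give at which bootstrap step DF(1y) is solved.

step 1 [1y] zero: DF = P = 2391/2500 ≈ 0.956400
step 2 [2y] bond c/1=3/40: DF=(43659/40000 − 3/40·(0.956400))/(1+3/40) = 4743/5000 ≈ 0.948600
step 3 [3y] zero: DF = P = 2357/2500 ≈ 0.942800
step 4 [4y] bond c/1=1/20: DF=(22277/20000 − 1/20·(0.956400+0.948600+0.942800))/(1+1/20) = 2313/2500 ≈ 0.925200
step 5 [5y] zero: DF = P = 2249/2500 ≈ 0.899600
step 6 [6y] bond c/1=2/25: DF=(331511/250000 − 2/25·(0.956400+0.948600+0.942800+0.925200+0.899600))/(1+2/25) = 8817/10000 ≈ 0.881700
step 7 [7y] bond c/1=21/400: DF=(147081/125000 − 21/400·(0.956400+0.948600+0.942800+0.925200+0.899600+0.881700))/(1+21/400) = 8409/10000 ≈ 0.840900
step 8 [8y] bond c/1=33/400: DF=(5667511/4000000 − 33/400·(0.956400+0.948600+0.942800+0.925200+0.899600+0.881700+0.840900))/(1+33/400) = 1643/2000 ≈ 0.821500

1 1 2391/2500
2 2 4743/5000
3 3 2357/2500
4 4 2313/2500
5 5 2249/2500
6 6 8817/10000
7 7 8409/10000
8 8 1643/2000
DF(1y) is solved at step 1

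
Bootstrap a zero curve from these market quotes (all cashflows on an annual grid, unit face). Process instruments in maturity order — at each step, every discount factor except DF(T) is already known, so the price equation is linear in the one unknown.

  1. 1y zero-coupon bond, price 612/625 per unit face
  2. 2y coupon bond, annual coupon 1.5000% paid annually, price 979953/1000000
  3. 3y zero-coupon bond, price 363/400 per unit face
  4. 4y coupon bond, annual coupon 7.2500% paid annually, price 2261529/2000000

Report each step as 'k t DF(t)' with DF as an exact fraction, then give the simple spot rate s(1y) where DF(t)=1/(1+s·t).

1 1 612/625
2 2 951/1000
3 3 363/400
4 4 69/80
s(1y) = (1/(612/625) − 1)/(1) = 13/612 ≈ 2.1242%

step 1 [1y] zero: DF = P = 612/625 ≈ 0.979200
step 2 [2y] bond c/1=3/200: DF=(979953/1000000 − 3/200·(0.979200))/(1+3/200) = 951/1000 ≈ 0.951000
step 3 [3y] zero: DF = P = 363/400 ≈ 0.907500
step 4 [4y] bond c/1=29/400: DF=(2261529/2000000 − 29/400·(0.979200+0.951000+0.907500))/(1+29/400) = 69/80 ≈ 0.862500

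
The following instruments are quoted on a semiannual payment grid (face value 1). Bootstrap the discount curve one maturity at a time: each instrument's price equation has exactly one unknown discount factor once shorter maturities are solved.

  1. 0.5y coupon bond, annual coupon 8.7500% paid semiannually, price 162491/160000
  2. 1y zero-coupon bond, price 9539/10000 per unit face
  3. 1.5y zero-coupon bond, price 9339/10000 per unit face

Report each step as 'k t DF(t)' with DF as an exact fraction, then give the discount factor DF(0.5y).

1 1/2 973/1000
2 1 9539/10000
3 3/2 9339/10000
DF(0.5y) = 973/1000 ≈ 0.973000

step 1 [0.5y] bond c/2=7/160: DF=(162491/160000 − 7/160·(0))/(1+7/160) = 973/1000 ≈ 0.973000
step 2 [1y] zero: DF = P = 9539/10000 ≈ 0.953900
step 3 [1.5y] zero: DF = P = 9339/10000 ≈ 0.933900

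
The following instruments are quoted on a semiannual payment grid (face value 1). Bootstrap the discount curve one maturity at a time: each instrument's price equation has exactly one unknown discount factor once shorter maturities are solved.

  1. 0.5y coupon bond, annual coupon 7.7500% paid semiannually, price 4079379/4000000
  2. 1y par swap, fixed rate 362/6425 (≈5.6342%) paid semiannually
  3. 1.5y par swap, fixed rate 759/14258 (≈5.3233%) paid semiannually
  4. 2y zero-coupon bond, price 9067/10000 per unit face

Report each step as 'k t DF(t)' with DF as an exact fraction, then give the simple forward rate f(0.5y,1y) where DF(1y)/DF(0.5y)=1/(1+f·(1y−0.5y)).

1 1/2 4909/5000
2 1 9457/10000
3 3/2 9241/10000
4 2 9067/10000
f(0.5y,1y) = ((4909/5000)/(9457/10000) − 1)/(1/2) = 722/9457 ≈ 7.6346%

step 1 [0.5y] bond c/2=31/800: DF=(4079379/4000000 − 31/800·(0))/(1+31/800) = 4909/5000 ≈ 0.981800
step 2 [1y] swap r/2=181/6425: DF=(1 − 181/6425·(0.981800))/(1+181/6425) = 9457/10000 ≈ 0.945700
step 3 [1.5y] swap r/2=759/28516: DF=(1 − 759/28516·(0.981800+0.945700))/(1+759/28516) = 9241/10000 ≈ 0.924100
step 4 [2y] zero: DF = P = 9067/10000 ≈ 0.906700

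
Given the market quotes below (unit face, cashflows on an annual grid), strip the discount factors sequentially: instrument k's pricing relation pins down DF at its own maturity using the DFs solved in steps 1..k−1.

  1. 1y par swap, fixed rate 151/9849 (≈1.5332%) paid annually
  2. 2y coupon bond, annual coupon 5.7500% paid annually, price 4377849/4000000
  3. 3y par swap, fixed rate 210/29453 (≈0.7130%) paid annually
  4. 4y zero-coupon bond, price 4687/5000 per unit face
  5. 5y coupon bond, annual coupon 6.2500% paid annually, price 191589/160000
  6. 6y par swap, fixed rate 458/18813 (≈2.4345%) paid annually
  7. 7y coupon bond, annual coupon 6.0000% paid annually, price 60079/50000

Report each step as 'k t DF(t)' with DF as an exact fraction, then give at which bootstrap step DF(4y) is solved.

step 1 [1y] swap r/1=151/9849: DF=(1 − 151/9849·(0))/(1+151/9849) = 9849/10000 ≈ 0.984900
step 2 [2y] bond c/1=23/400: DF=(4377849/4000000 − 23/400·(0.984900))/(1+23/400) = 4907/5000 ≈ 0.981400
step 3 [3y] swap r/1=210/29453: DF=(1 − 210/29453·(0.984900+0.981400))/(1+210/29453) = 979/1000 ≈ 0.979000
step 4 [4y] zero: DF = P = 4687/5000 ≈ 0.937400
step 5 [5y] bond c/1=1/16: DF=(191589/160000 − 1/16·(0.984900+0.981400+0.979000+0.937400))/(1+1/16) = 4493/5000 ≈ 0.898600
step 6 [6y] swap r/1=458/18813: DF=(1 − 458/18813·(0.984900+0.981400+0.979000+0.937400+0.898600))/(1+458/18813) = 4313/5000 ≈ 0.862600
step 7 [7y] bond c/1=3/50: DF=(60079/50000 − 3/50·(0.984900+0.981400+0.979000+0.937400+0.898600+0.862600))/(1+3/50) = 8141/10000 ≈ 0.814100

1 1 9849/10000
2 2 4907/5000
3 3 979/1000
4 4 4687/5000
5 5 4493/5000
6 6 4313/5000
7 7 8141/10000
DF(4y) is solved at step 4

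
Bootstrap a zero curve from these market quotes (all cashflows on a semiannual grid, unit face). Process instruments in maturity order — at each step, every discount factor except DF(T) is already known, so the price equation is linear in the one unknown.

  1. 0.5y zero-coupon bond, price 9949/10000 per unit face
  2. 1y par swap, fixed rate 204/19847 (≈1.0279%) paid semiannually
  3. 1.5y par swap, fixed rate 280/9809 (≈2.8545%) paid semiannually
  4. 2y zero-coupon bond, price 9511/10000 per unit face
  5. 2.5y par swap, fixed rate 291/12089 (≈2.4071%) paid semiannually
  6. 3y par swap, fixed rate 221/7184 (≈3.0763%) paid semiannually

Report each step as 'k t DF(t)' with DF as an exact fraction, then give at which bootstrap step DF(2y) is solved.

step 1 [0.5y] zero: DF = P = 9949/10000 ≈ 0.994900
step 2 [1y] swap r/2=102/19847: DF=(1 − 102/19847·(0.994900))/(1+102/19847) = 4949/5000 ≈ 0.989800
step 3 [1.5y] swap r/2=140/9809: DF=(1 − 140/9809·(0.994900+0.989800))/(1+140/9809) = 479/500 ≈ 0.958000
step 4 [2y] zero: DF = P = 9511/10000 ≈ 0.951100
step 5 [2.5y] swap r/2=291/24178: DF=(1 − 291/24178·(0.994900+0.989800+0.958000+0.951100))/(1+291/24178) = 4709/5000 ≈ 0.941800
step 6 [3y] swap r/2=221/14368: DF=(1 − 221/14368·(0.994900+0.989800+0.958000+0.951100+0.941800))/(1+221/14368) = 2279/2500 ≈ 0.911600

1 1/2 9949/10000
2 1 4949/5000
3 3/2 479/500
4 2 9511/10000
5 5/2 4709/5000
6 3 2279/2500
DF(2y) is solved at step 4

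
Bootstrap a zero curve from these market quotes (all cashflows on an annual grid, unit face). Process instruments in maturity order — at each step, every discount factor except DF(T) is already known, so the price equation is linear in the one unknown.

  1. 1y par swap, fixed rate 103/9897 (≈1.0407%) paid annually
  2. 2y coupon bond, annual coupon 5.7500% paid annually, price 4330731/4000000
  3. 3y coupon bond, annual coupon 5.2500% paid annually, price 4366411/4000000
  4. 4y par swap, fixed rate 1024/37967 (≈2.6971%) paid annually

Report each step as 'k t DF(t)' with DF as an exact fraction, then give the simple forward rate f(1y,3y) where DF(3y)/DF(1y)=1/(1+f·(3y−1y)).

1 1 9897/10000
2 2 97/100
3 3 4697/5000
4 4 561/625
f(1y,3y) = ((9897/10000)/(4697/5000) − 1)/(2) = 503/18788 ≈ 2.6772%

step 1 [1y] swap r/1=103/9897: DF=(1 − 103/9897·(0))/(1+103/9897) = 9897/10000 ≈ 0.989700
step 2 [2y] bond c/1=23/400: DF=(4330731/4000000 − 23/400·(0.989700))/(1+23/400) = 97/100 ≈ 0.970000
step 3 [3y] bond c/1=21/400: DF=(4366411/4000000 − 21/400·(0.989700+0.970000))/(1+21/400) = 4697/5000 ≈ 0.939400
step 4 [4y] swap r/1=1024/37967: DF=(1 − 1024/37967·(0.989700+0.970000+0.939400))/(1+1024/37967) = 561/625 ≈ 0.897600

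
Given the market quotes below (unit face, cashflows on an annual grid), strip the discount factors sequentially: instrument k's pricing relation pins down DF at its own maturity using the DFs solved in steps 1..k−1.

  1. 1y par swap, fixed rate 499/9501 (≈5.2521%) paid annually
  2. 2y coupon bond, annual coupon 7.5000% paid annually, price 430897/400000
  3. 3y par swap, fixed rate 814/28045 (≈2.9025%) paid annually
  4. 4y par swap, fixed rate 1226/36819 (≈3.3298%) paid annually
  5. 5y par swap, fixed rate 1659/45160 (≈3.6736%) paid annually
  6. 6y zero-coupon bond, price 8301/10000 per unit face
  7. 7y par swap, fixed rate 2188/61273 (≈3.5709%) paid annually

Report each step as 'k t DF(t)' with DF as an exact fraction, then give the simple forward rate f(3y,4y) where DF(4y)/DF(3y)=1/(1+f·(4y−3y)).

1 1 9501/10000
2 2 4679/5000
3 3 4593/5000
4 4 4387/5000
5 5 8341/10000
6 6 8301/10000
7 7 1953/2500
f(3y,4y) = ((4593/5000)/(4387/5000) − 1)/(1) = 206/4387 ≈ 4.6957%

step 1 [1y] swap r/1=499/9501: DF=(1 − 499/9501·(0))/(1+499/9501) = 9501/10000 ≈ 0.950100
step 2 [2y] bond c/1=3/40: DF=(430897/400000 − 3/40·(0.950100))/(1+3/40) = 4679/5000 ≈ 0.935800
step 3 [3y] swap r/1=814/28045: DF=(1 − 814/28045·(0.950100+0.935800))/(1+814/28045) = 4593/5000 ≈ 0.918600
step 4 [4y] swap r/1=1226/36819: DF=(1 − 1226/36819·(0.950100+0.935800+0.918600))/(1+1226/36819) = 4387/5000 ≈ 0.877400
step 5 [5y] swap r/1=1659/45160: DF=(1 − 1659/45160·(0.950100+0.935800+0.918600+0.877400))/(1+1659/45160) = 8341/10000 ≈ 0.834100
step 6 [6y] zero: DF = P = 8301/10000 ≈ 0.830100
step 7 [7y] swap r/1=2188/61273: DF=(1 − 2188/61273·(0.950100+0.935800+0.918600+0.877400+0.834100+0.830100))/(1+2188/61273) = 1953/2500 ≈ 0.781200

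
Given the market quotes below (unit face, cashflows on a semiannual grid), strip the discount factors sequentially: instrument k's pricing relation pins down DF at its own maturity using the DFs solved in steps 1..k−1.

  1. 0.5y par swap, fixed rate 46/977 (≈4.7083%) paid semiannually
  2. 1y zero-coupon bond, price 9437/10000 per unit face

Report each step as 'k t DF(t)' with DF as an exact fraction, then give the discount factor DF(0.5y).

1 1/2 977/1000
2 1 9437/10000
DF(0.5y) = 977/1000 ≈ 0.977000

step 1 [0.5y] swap r/2=23/977: DF=(1 − 23/977·(0))/(1+23/977) = 977/1000 ≈ 0.977000
step 2 [1y] zero: DF = P = 9437/10000 ≈ 0.943700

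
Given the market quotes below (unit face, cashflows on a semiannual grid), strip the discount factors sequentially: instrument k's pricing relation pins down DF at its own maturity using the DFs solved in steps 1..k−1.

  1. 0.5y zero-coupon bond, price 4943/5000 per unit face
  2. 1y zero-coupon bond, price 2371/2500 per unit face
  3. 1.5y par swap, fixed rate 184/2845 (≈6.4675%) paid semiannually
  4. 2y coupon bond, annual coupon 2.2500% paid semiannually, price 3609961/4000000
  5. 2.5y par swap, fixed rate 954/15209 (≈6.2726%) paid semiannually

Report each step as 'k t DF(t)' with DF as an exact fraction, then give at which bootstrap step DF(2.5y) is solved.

1 1/2 4943/5000
2 1 2371/2500
3 3/2 227/250
4 2 538/625
5 5/2 8569/10000
DF(2.5y) is solved at step 5

step 1 [0.5y] zero: DF = P = 4943/5000 ≈ 0.988600
step 2 [1y] zero: DF = P = 2371/2500 ≈ 0.948400
step 3 [1.5y] swap r/2=92/2845: DF=(1 − 92/2845·(0.988600+0.948400))/(1+92/2845) = 227/250 ≈ 0.908000
step 4 [2y] bond c/2=9/800: DF=(3609961/4000000 − 9/800·(0.988600+0.948400+0.908000))/(1+9/800) = 538/625 ≈ 0.860800
step 5 [2.5y] swap r/2=477/15209: DF=(1 − 477/15209·(0.988600+0.948400+0.908000+0.860800))/(1+477/15209) = 8569/10000 ≈ 0.856900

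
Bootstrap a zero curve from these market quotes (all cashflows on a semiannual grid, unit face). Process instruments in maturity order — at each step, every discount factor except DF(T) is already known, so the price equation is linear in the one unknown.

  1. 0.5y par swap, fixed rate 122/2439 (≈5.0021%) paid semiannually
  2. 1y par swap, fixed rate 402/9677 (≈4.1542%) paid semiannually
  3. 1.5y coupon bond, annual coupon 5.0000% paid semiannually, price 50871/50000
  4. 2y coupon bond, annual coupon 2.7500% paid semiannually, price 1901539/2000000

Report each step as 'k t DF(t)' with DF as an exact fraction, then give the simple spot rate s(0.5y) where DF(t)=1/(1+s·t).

step 1 [0.5y] swap r/2=61/2439: DF=(1 − 61/2439·(0))/(1+61/2439) = 2439/2500 ≈ 0.975600
step 2 [1y] swap r/2=201/9677: DF=(1 − 201/9677·(0.975600))/(1+201/9677) = 4799/5000 ≈ 0.959800
step 3 [1.5y] bond c/2=1/40: DF=(50871/50000 − 1/40·(0.975600+0.959800))/(1+1/40) = 4727/5000 ≈ 0.945400
step 4 [2y] bond c/2=11/800: DF=(1901539/2000000 − 11/800·(0.975600+0.959800+0.945400))/(1+11/800) = 2247/2500 ≈ 0.898800

1 1/2 2439/2500
2 1 4799/5000
3 3/2 4727/5000
4 2 2247/2500
s(0.5y) = (1/(2439/2500) − 1)/(1/2) = 122/2439 ≈ 5.0021%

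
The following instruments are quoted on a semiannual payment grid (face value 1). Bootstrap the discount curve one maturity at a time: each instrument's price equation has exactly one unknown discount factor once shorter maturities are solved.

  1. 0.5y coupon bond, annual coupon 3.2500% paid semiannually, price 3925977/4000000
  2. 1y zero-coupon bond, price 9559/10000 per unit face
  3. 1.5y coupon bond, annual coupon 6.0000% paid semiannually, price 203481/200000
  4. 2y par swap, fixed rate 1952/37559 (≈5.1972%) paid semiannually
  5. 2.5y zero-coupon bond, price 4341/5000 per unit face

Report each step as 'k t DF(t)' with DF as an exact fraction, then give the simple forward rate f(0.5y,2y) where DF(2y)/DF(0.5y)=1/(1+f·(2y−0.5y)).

1 1/2 4829/5000
2 1 9559/10000
3 3/2 4659/5000
4 2 564/625
5 5/2 4341/5000
f(0.5y,2y) = ((4829/5000)/(564/625) − 1)/(3/2) = 317/6768 ≈ 4.6838%

step 1 [0.5y] bond c/2=13/800: DF=(3925977/4000000 − 13/800·(0))/(1+13/800) = 4829/5000 ≈ 0.965800
step 2 [1y] zero: DF = P = 9559/10000 ≈ 0.955900
step 3 [1.5y] bond c/2=3/100: DF=(203481/200000 − 3/100·(0.965800+0.955900))/(1+3/100) = 4659/5000 ≈ 0.931800
step 4 [2y] swap r/2=976/37559: DF=(1 − 976/37559·(0.965800+0.955900+0.931800))/(1+976/37559) = 564/625 ≈ 0.902400
step 5 [2.5y] zero: DF = P = 4341/5000 ≈ 0.868200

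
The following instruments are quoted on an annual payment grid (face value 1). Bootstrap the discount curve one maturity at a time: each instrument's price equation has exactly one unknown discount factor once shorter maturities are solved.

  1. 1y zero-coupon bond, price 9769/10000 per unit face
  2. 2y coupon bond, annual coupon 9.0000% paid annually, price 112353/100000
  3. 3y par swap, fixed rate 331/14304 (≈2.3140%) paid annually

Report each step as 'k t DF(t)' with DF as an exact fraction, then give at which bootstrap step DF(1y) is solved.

step 1 [1y] zero: DF = P = 9769/10000 ≈ 0.976900
step 2 [2y] bond c/1=9/100: DF=(112353/100000 − 9/100·(0.976900))/(1+9/100) = 9501/10000 ≈ 0.950100
step 3 [3y] swap r/1=331/14304: DF=(1 − 331/14304·(0.976900+0.950100))/(1+331/14304) = 4669/5000 ≈ 0.933800

1 1 9769/10000
2 2 9501/10000
3 3 4669/5000
DF(1y) is solved at step 1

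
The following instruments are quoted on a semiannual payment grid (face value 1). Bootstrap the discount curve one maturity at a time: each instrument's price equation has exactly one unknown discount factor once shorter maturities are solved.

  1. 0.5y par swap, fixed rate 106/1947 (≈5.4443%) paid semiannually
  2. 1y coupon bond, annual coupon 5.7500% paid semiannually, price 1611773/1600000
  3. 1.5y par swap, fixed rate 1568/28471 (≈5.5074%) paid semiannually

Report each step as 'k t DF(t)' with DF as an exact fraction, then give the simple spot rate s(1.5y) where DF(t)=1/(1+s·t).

step 1 [0.5y] swap r/2=53/1947: DF=(1 − 53/1947·(0))/(1+53/1947) = 1947/2000 ≈ 0.973500
step 2 [1y] bond c/2=23/800: DF=(1611773/1600000 − 23/800·(0.973500))/(1+23/800) = 119/125 ≈ 0.952000
step 3 [1.5y] swap r/2=784/28471: DF=(1 − 784/28471·(0.973500+0.952000))/(1+784/28471) = 576/625 ≈ 0.921600

1 1/2 1947/2000
2 1 119/125
3 3/2 576/625
s(1.5y) = (1/(576/625) − 1)/(3/2) = 49/864 ≈ 5.6713%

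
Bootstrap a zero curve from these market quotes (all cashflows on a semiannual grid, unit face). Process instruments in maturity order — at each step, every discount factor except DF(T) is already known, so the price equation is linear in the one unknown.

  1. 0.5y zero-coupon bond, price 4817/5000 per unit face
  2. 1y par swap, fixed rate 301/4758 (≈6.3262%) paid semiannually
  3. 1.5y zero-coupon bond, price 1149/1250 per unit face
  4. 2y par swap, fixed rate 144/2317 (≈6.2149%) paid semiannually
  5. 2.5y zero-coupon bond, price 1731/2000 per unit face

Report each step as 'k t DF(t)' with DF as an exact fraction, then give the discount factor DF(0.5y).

step 1 [0.5y] zero: DF = P = 4817/5000 ≈ 0.963400
step 2 [1y] swap r/2=301/9516: DF=(1 − 301/9516·(0.963400))/(1+301/9516) = 4699/5000 ≈ 0.939800
step 3 [1.5y] zero: DF = P = 1149/1250 ≈ 0.919200
step 4 [2y] swap r/2=72/2317: DF=(1 − 72/2317·(0.963400+0.939800+0.919200))/(1+72/2317) = 553/625 ≈ 0.884800
step 5 [2.5y] zero: DF = P = 1731/2000 ≈ 0.865500

1 1/2 4817/5000
2 1 4699/5000
3 3/2 1149/1250
4 2 553/625
5 5/2 1731/2000
DF(0.5y) = 4817/5000 ≈ 0.963400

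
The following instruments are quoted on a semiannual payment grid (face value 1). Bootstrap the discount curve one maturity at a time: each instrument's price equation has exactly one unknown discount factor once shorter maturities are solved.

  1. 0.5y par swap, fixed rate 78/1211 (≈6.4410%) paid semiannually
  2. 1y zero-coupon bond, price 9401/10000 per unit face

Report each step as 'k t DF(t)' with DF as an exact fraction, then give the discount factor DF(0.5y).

step 1 [0.5y] swap r/2=39/1211: DF=(1 − 39/1211·(0))/(1+39/1211) = 1211/1250 ≈ 0.968800
step 2 [1y] zero: DF = P = 9401/10000 ≈ 0.940100

1 1/2 1211/1250
2 1 9401/10000
DF(0.5y) = 1211/1250 ≈ 0.968800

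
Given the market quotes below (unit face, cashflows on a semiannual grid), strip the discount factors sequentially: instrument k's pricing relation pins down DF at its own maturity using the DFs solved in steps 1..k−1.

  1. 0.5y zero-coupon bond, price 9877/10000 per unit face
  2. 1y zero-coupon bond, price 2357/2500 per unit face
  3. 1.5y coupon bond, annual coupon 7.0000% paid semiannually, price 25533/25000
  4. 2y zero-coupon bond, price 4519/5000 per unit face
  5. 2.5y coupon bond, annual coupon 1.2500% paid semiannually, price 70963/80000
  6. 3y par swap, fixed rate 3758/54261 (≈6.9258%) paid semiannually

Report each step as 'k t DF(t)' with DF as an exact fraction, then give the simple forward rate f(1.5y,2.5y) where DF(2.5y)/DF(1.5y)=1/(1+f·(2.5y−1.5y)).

step 1 [0.5y] zero: DF = P = 9877/10000 ≈ 0.987700
step 2 [1y] zero: DF = P = 2357/2500 ≈ 0.942800
step 3 [1.5y] bond c/2=7/200: DF=(25533/25000 − 7/200·(0.987700+0.942800))/(1+7/200) = 1843/2000 ≈ 0.921500
step 4 [2y] zero: DF = P = 4519/5000 ≈ 0.903800
step 5 [2.5y] bond c/2=1/160: DF=(70963/80000 − 1/160·(0.987700+0.942800+0.921500+0.903800))/(1+1/160) = 4291/5000 ≈ 0.858200
step 6 [3y] swap r/2=1879/54261: DF=(1 − 1879/54261·(0.987700+0.942800+0.921500+0.903800+0.858200))/(1+1879/54261) = 8121/10000 ≈ 0.812100

1 1/2 9877/10000
2 1 2357/2500
3 3/2 1843/2000
4 2 4519/5000
5 5/2 4291/5000
6 3 8121/10000
f(1.5y,2.5y) = ((1843/2000)/(4291/5000) − 1)/(1) = 633/8582 ≈ 7.3759%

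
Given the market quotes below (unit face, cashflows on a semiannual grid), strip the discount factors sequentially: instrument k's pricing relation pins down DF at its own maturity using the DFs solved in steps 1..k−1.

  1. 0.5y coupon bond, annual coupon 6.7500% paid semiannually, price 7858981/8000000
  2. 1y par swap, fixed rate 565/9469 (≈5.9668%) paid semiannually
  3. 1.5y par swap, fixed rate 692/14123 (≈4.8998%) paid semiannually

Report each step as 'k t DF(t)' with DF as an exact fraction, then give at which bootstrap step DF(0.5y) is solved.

step 1 [0.5y] bond c/2=27/800: DF=(7858981/8000000 − 27/800·(0))/(1+27/800) = 9503/10000 ≈ 0.950300
step 2 [1y] swap r/2=565/18938: DF=(1 − 565/18938·(0.950300))/(1+565/18938) = 1887/2000 ≈ 0.943500
step 3 [1.5y] swap r/2=346/14123: DF=(1 − 346/14123·(0.950300+0.943500))/(1+346/14123) = 2327/2500 ≈ 0.930800

1 1/2 9503/10000
2 1 1887/2000
3 3/2 2327/2500
DF(0.5y) is solved at step 1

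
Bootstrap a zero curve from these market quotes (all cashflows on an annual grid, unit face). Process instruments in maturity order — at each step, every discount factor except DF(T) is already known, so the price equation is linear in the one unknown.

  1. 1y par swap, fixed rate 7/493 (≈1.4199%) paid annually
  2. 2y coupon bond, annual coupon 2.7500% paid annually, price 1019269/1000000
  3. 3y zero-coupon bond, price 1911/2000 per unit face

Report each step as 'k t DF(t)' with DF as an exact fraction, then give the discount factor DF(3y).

1 1 493/500
2 2 1207/1250
3 3 1911/2000
DF(3y) = 1911/2000 ≈ 0.955500

step 1 [1y] swap r/1=7/493: DF=(1 − 7/493·(0))/(1+7/493) = 493/500 ≈ 0.986000
step 2 [2y] bond c/1=11/400: DF=(1019269/1000000 − 11/400·(0.986000))/(1+11/400) = 1207/1250 ≈ 0.965600
step 3 [3y] zero: DF = P = 1911/2000 ≈ 0.955500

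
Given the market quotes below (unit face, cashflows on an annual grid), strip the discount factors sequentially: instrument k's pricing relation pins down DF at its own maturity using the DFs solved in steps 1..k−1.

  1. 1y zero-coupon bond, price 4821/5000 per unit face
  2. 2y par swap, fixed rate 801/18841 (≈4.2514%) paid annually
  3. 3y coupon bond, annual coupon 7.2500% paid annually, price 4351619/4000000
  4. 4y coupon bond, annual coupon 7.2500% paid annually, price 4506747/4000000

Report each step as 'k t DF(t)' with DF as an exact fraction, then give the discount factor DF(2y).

step 1 [1y] zero: DF = P = 4821/5000 ≈ 0.964200
step 2 [2y] swap r/1=801/18841: DF=(1 − 801/18841·(0.964200))/(1+801/18841) = 9199/10000 ≈ 0.919900
step 3 [3y] bond c/1=29/400: DF=(4351619/4000000 − 29/400·(0.964200+0.919900))/(1+29/400) = 887/1000 ≈ 0.887000
step 4 [4y] bond c/1=29/400: DF=(4506747/4000000 − 29/400·(0.964200+0.919900+0.887000))/(1+29/400) = 1079/1250 ≈ 0.863200

1 1 4821/5000
2 2 9199/10000
3 3 887/1000
4 4 1079/1250
DF(2y) = 9199/10000 ≈ 0.919900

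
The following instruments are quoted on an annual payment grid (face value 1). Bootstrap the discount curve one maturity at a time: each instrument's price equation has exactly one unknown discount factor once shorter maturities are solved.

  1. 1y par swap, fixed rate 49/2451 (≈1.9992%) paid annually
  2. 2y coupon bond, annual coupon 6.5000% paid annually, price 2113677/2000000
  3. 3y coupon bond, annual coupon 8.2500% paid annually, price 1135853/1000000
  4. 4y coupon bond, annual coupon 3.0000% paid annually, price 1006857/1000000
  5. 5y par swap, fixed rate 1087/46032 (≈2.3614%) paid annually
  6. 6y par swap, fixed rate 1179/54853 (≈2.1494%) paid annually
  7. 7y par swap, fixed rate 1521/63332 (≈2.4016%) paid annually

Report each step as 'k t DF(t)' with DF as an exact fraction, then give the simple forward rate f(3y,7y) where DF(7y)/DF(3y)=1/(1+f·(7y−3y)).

step 1 [1y] swap r/1=49/2451: DF=(1 − 49/2451·(0))/(1+49/2451) = 2451/2500 ≈ 0.980400
step 2 [2y] bond c/1=13/200: DF=(2113677/2000000 − 13/200·(0.980400))/(1+13/200) = 373/400 ≈ 0.932500
step 3 [3y] bond c/1=33/400: DF=(1135853/1000000 − 33/400·(0.980400+0.932500))/(1+33/400) = 1807/2000 ≈ 0.903500
step 4 [4y] bond c/1=3/100: DF=(1006857/1000000 − 3/100·(0.980400+0.932500+0.903500))/(1+3/100) = 1791/2000 ≈ 0.895500
step 5 [5y] swap r/1=1087/46032: DF=(1 − 1087/46032·(0.980400+0.932500+0.903500+0.895500))/(1+1087/46032) = 8913/10000 ≈ 0.891300
step 6 [6y] swap r/1=1179/54853: DF=(1 − 1179/54853·(0.980400+0.932500+0.903500+0.895500+0.891300))/(1+1179/54853) = 8821/10000 ≈ 0.882100
step 7 [7y] swap r/1=1521/63332: DF=(1 − 1521/63332·(0.980400+0.932500+0.903500+0.895500+0.891300+0.882100))/(1+1521/63332) = 8479/10000 ≈ 0.847900

1 1 2451/2500
2 2 373/400
3 3 1807/2000
4 4 1791/2000
5 5 8913/10000
6 6 8821/10000
7 7 8479/10000
f(3y,7y) = ((1807/2000)/(8479/10000) − 1)/(4) = 1/61 ≈ 1.6393%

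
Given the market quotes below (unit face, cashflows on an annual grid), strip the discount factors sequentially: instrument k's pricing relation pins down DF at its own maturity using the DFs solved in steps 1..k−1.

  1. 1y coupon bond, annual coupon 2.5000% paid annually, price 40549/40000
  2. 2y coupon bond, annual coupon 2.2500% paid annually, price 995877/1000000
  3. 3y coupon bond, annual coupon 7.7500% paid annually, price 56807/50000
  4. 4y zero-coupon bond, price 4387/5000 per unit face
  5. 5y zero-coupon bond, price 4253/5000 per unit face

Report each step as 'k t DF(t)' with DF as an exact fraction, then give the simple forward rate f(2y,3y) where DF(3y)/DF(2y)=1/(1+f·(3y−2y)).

step 1 [1y] bond c/1=1/40: DF=(40549/40000 − 1/40·(0))/(1+1/40) = 989/1000 ≈ 0.989000
step 2 [2y] bond c/1=9/400: DF=(995877/1000000 − 9/400·(0.989000))/(1+9/400) = 4761/5000 ≈ 0.952200
step 3 [3y] bond c/1=31/400: DF=(56807/50000 − 31/400·(0.989000+0.952200))/(1+31/400) = 2287/2500 ≈ 0.914800
step 4 [4y] zero: DF = P = 4387/5000 ≈ 0.877400
step 5 [5y] zero: DF = P = 4253/5000 ≈ 0.850600

1 1 989/1000
2 2 4761/5000
3 3 2287/2500
4 4 4387/5000
5 5 4253/5000
f(2y,3y) = ((4761/5000)/(2287/2500) − 1)/(1) = 187/4574 ≈ 4.0883%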